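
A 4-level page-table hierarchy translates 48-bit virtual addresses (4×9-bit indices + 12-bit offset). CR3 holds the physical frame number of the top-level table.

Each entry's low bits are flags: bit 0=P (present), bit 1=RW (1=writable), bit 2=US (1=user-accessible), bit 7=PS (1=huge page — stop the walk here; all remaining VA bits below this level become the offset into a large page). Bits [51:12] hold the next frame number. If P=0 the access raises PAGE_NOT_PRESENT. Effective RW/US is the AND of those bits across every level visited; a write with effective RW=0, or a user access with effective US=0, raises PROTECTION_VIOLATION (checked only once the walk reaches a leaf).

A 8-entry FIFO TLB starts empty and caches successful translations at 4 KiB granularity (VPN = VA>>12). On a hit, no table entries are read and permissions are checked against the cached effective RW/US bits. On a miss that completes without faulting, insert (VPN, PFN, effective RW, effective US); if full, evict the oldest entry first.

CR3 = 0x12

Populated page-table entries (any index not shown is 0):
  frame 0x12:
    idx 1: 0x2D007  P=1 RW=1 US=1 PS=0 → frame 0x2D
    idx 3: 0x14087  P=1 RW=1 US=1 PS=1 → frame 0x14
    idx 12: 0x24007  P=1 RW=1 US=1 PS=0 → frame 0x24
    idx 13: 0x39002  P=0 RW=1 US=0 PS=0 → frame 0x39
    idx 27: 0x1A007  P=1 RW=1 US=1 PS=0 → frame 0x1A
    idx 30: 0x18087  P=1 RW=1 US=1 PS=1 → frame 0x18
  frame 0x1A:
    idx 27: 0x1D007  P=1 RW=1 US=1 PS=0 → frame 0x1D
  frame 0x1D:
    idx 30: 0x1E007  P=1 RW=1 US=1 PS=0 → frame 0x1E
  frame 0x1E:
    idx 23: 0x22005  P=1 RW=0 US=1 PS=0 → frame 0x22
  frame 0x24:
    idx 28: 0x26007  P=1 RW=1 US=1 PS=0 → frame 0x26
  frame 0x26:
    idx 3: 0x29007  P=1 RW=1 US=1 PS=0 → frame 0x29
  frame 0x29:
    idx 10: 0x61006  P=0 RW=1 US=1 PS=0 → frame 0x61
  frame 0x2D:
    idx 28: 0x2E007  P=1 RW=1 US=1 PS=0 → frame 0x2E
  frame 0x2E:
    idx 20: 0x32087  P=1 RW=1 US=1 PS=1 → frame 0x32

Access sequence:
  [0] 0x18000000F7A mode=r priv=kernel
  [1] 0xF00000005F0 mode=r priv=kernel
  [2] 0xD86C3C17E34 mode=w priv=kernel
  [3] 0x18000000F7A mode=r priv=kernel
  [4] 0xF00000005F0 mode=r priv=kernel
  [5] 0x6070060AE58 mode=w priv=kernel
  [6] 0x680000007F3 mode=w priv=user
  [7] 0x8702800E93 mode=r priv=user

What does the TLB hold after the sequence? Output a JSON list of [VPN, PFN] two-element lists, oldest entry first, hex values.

Trace:
#0 VA=0x18000000F7A (r,kernel):
  L0 @0x12[3] → 0x14087  P=1,RW=1,US=1,PS=1
  → PA=0x14F7A (huge @L0)  (1 entries read)
#1 VA=0xF00000005F0 (r,kernel):
  L0 @0x12[30] → 0x18087  P=1,RW=1,US=1,PS=1
  → PA=0x185F0 (huge @L0)  (1 entries read)
#2 VA=0xD86C3C17E34 (w,kernel):
  L0 @0x12[27] → 0x1A007  P=1,RW=1,US=1,PS=0
  L1 @0x1A[27] → 0x1D007  P=1,RW=1,US=1,PS=0
  L2 @0x1D[30] → 0x1E007  P=1,RW=1,US=1,PS=0
  L3 @0x1E[23] → 0x22005  P=1,RW=0,US=1,PS=0
  ✗ PROTECTION_VIOLATION  [4 reads]
#3 VA=0x18000000F7A (r,kernel):
  TLB hit vpn=0x18000000 → PA=0x14F7A
#4 VA=0xF00000005F0 (r,kernel):
  TLB hit vpn=0xF0000000 → PA=0x185F0
#5 VA=0x6070060AE58 (w,kernel):
  L0 @0x12[12] → 0x24007  P=1,RW=1,US=1,PS=0
  L1 @0x24[28] → 0x26007  P=1,RW=1,US=1,PS=0
  L2 @0x26[3] → 0x29007  P=1,RW=1,US=1,PS=0
  L3 @0x29[10] → 0x61006  P=0,RW=1,US=1,PS=0
  ✗ PAGE_NOT_PRESENT  [4 reads]
#6 VA=0x680000007F3 (w,user):
  L0 @0x12[13] → 0x39002  P=0,RW=1,US=0,PS=0
  ✗ PAGE_NOT_PRESENT  [1 reads]
#7 VA=0x8702800E93 (r,user):
  L0 @0x12[1] → 0x2D007  P=1,RW=1,US=1,PS=0
  L1 @0x2D[28] → 0x2E007  P=1,RW=1,US=1,PS=0
  L2 @0x2E[20] → 0x32087  P=1,RW=1,US=1,PS=1
  → PA=0x32E93 (huge @L2)  (3 entries read)

TLB: [["0x18000000", "0x14"], ["0xF0000000", "0x18"], ["0x8702800", "0x32"]]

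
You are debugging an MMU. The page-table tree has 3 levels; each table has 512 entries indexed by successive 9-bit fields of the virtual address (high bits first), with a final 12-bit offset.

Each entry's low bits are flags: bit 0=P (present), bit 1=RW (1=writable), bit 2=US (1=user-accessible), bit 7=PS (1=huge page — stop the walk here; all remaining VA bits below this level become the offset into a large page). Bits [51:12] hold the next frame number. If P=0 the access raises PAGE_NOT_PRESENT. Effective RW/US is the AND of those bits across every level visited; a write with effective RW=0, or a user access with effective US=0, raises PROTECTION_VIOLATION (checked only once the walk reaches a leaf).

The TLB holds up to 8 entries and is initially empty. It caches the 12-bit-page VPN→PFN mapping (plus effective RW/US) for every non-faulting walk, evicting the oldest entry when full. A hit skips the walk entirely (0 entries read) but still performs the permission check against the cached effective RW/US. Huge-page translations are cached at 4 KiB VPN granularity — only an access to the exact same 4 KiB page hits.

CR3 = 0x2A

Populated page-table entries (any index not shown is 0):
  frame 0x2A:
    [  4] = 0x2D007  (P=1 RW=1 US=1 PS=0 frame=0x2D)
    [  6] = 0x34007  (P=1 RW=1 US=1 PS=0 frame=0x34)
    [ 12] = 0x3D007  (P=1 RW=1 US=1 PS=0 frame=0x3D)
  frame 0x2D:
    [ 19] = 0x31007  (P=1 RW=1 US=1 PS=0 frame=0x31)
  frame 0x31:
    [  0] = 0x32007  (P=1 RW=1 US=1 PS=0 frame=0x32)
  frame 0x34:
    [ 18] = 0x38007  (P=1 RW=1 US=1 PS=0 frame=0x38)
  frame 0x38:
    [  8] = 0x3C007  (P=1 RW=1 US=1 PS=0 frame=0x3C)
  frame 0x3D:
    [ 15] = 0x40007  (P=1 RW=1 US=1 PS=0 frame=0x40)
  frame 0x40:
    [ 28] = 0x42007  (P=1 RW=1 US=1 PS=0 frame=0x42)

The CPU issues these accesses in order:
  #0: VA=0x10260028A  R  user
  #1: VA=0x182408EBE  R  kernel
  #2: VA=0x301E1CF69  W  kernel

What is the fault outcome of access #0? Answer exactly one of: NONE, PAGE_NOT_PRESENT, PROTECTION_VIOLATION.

Trace:
#0 VA=0x10260028A (r,user):
  L0: frame=0x2A idx=4 entry=0x2D007 [P=1 RW=1 US=1 PS=0]
  L1: frame=0x2D idx=19 entry=0x31007 [P=1 RW=1 US=1 PS=0]
  L2: frame=0x31 idx=0 entry=0x32007 [P=1 RW=1 US=1 PS=0]
  ✓ 0x3228A  — 3 lookups
#1 VA=0x182408EBE (r,kernel):
  L0: frame=0x2A idx=6 entry=0x34007 [P=1 RW=1 US=1 PS=0]
  L1: frame=0x34 idx=18 entry=0x38007 [P=1 RW=1 US=1 PS=0]
  L2: frame=0x38 idx=8 entry=0x3C007 [P=1 RW=1 US=1 PS=0]
  ✓ 0x3CEBE  — 3 lookups
#2 VA=0x301E1CF69 (w,kernel):
  L0: frame=0x2A idx=12 entry=0x3D007 [P=1 RW=1 US=1 PS=0]
  L1: frame=0x3D idx=15 entry=0x40007 [P=1 RW=1 US=1 PS=0]
  L2: frame=0x40 idx=28 entry=0x42007 [P=1 RW=1 US=1 PS=0]
  ✓ 0x42F69  — 3 lookups

Access #0 fault: NONE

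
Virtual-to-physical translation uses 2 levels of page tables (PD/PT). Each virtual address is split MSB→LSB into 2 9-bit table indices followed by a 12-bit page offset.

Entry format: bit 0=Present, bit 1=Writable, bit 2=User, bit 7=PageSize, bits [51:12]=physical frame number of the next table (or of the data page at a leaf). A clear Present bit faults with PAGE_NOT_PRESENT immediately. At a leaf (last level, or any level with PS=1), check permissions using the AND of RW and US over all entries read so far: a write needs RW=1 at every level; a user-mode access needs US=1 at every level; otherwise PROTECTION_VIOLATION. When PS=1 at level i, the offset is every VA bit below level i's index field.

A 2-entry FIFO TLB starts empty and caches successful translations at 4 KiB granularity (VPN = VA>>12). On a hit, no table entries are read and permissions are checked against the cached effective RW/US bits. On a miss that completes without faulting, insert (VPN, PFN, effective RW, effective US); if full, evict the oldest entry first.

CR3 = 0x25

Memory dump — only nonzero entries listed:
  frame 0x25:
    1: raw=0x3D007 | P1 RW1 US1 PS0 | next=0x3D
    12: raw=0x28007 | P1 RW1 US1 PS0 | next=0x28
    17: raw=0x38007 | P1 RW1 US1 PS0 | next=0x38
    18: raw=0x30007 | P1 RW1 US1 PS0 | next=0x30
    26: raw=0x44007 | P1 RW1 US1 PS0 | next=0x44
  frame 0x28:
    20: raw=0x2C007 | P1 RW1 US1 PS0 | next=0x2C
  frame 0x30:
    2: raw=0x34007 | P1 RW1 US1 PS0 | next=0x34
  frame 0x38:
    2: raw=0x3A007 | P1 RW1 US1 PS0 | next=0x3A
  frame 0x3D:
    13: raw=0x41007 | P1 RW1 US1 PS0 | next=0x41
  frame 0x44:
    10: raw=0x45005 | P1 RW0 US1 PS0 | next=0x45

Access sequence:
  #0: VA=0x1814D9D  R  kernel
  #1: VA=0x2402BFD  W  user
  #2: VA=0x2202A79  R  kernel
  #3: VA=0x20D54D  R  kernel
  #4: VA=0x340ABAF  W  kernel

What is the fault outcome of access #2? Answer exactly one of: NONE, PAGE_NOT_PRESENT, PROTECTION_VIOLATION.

Trace:
#0 VA=0x1814D9D (r,kernel):
  [0] read 0x25 idx=12: raw=0x28007 flags P=1 W=1 U=1 S=0
  [1] read 0x28 idx=20: raw=0x2C007 flags P=1 W=1 U=1 S=0
  ⇒ phys 0x2CD9D  [2 reads]
#1 VA=0x2402BFD (w,user):
  [0] read 0x25 idx=18: raw=0x30007 flags P=1 W=1 U=1 S=0
  [1] read 0x30 idx=2: raw=0x34007 flags P=1 W=1 U=1 S=0
  ⇒ phys 0x34BFD  [2 reads]
#2 VA=0x2202A79 (r,kernel):
  [0] read 0x25 idx=17: raw=0x38007 flags P=1 W=1 U=1 S=0
  [1] read 0x38 idx=2: raw=0x3A007 flags P=1 W=1 U=1 S=0
  ⇒ phys 0x3AA79  [2 reads]
#3 VA=0x20D54D (r,kernel):
  [0] read 0x25 idx=1: raw=0x3D007 flags P=1 W=1 U=1 S=0
  [1] read 0x3D idx=13: raw=0x41007 flags P=1 W=1 U=1 S=0
  ⇒ phys 0x4154D  [2 reads]
#4 VA=0x340ABAF (w,kernel):
  [0] read 0x25 idx=26: raw=0x44007 flags P=1 W=1 U=1 S=0
  [1] read 0x44 idx=10: raw=0x45005 flags P=1 W=0 U=1 S=0
  → PROTECTION_VIOLATION  (2 entries read)

Access #2 fault: NONE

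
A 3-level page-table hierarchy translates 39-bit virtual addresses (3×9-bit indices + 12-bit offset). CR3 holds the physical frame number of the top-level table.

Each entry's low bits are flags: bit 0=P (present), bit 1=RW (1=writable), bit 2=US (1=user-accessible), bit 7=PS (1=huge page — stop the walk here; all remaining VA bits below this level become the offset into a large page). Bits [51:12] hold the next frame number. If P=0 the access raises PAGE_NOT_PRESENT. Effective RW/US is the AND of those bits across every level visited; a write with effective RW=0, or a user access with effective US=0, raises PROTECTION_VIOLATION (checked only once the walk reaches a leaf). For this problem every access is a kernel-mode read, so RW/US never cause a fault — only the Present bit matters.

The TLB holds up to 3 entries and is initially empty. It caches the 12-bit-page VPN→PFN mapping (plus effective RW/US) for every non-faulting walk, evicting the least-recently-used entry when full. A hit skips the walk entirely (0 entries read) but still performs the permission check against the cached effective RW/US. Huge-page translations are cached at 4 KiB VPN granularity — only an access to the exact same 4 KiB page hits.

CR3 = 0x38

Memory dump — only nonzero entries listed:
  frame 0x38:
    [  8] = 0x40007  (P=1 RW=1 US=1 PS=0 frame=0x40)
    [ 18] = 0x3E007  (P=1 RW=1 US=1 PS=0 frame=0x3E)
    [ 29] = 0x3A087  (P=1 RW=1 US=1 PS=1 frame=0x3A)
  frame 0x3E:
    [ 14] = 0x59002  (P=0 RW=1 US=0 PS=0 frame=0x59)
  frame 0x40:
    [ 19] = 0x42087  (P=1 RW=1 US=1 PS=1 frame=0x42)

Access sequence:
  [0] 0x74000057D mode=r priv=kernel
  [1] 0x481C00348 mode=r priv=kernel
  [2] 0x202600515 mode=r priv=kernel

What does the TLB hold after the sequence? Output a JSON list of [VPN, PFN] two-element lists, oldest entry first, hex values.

Walk each access:
#0 VA=0x74000057D (r,kernel):
  lvl0: tbl 0x38, slot 29 ⇒ 0x3A087 (P1/RW1/US1/PS1)
  ✓ 0x3A57D (huge @L0)  — 1 lookups
#1 VA=0x481C00348 (r,kernel):
  lvl0: tbl 0x38, slot 18 ⇒ 0x3E007 (P1/RW1/US1/PS0)
  lvl1: tbl 0x3E, slot 14 ⇒ 0x59002 (P0/RW1/US0/PS0)
  → PAGE_NOT_PRESENT  (2 entries read)
#2 VA=0x202600515 (r,kernel):
  lvl0: tbl 0x38, slot 8 ⇒ 0x40007 (P1/RW1/US1/PS0)
  lvl1: tbl 0x40, slot 19 ⇒ 0x42087 (P1/RW1/US1/PS1)
  ✓ 0x42515 (huge @L1)  — 2 lookups

TLB: [["0x740000", "0x3A"], ["0x202600", "0x42"]]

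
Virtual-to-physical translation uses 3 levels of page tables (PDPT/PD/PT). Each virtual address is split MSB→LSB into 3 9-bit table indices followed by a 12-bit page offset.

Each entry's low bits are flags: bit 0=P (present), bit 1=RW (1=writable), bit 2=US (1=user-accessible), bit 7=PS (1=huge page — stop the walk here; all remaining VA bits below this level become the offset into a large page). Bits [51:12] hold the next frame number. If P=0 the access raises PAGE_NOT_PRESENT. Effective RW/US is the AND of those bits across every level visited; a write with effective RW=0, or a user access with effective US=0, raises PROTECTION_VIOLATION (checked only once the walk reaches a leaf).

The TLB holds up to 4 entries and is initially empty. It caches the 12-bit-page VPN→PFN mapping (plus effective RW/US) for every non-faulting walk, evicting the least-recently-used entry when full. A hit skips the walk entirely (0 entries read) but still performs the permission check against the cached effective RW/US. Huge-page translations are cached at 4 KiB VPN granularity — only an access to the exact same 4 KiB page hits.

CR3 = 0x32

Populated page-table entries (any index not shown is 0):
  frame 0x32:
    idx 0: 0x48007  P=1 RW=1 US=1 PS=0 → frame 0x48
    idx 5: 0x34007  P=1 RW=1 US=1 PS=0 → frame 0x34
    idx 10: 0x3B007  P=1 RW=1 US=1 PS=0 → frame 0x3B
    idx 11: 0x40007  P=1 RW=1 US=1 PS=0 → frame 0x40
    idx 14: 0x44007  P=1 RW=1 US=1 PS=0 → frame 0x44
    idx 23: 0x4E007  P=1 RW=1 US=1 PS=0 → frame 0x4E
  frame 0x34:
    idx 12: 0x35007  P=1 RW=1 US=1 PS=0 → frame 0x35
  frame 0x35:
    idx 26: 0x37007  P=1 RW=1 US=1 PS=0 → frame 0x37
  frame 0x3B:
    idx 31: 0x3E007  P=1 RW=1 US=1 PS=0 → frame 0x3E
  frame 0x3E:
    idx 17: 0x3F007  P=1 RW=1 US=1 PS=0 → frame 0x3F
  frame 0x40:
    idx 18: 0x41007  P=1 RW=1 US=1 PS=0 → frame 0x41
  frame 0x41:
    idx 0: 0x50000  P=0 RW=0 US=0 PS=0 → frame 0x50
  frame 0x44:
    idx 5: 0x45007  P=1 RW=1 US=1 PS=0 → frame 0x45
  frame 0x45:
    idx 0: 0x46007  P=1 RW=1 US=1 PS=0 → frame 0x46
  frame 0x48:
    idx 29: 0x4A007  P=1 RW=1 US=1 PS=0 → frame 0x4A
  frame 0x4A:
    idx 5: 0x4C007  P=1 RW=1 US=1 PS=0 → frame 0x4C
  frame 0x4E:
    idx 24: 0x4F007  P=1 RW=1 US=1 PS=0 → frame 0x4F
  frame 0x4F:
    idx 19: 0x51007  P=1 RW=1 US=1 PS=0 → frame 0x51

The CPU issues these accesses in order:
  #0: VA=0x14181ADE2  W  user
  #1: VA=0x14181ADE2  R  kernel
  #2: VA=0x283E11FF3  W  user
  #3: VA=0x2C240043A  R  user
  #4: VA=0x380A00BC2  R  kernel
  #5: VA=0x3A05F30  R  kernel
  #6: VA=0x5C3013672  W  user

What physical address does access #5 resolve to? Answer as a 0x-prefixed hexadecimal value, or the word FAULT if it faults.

Per-access translation:
#0 VA=0x14181ADE2 (w,user):
  L0: frame=0x32 idx=5 entry=0x34007 [P=1 RW=1 US=1 PS=0]
  L1: frame=0x34 idx=12 entry=0x35007 [P=1 RW=1 US=1 PS=0]
  L2: frame=0x35 idx=26 entry=0x37007 [P=1 RW=1 US=1 PS=0]
  → PA=0x37DE2  (3 entries read)
#1 VA=0x14181ADE2 (r,kernel):
  TLB hit vpn=0x14181A → PA=0x37DE2
#2 VA=0x283E11FF3 (w,user):
  L0: frame=0x32 idx=10 entry=0x3B007 [P=1 RW=1 US=1 PS=0]
  L1: frame=0x3B idx=31 entry=0x3E007 [P=1 RW=1 US=1 PS=0]
  L2: frame=0x3E idx=17 entry=0x3F007 [P=1 RW=1 US=1 PS=0]
  → PA=0x3FFF3  (3 entries read)
#3 VA=0x2C240043A (r,user):
  L0: frame=0x32 idx=11 entry=0x40007 [P=1 RW=1 US=1 PS=0]
  L1: frame=0x40 idx=18 entry=0x41007 [P=1 RW=1 US=1 PS=0]
  L2: frame=0x41 idx=0 entry=0x50000 [P=0 RW=0 US=0 PS=0]
  ✗ PAGE_NOT_PRESENT  [3 reads]
#4 VA=0x380A00BC2 (r,kernel):
  L0: frame=0x32 idx=14 entry=0x44007 [P=1 RW=1 US=1 PS=0]
  L1: frame=0x44 idx=5 entry=0x45007 [P=1 RW=1 US=1 PS=0]
  L2: frame=0x45 idx=0 entry=0x46007 [P=1 RW=1 US=1 PS=0]
  → PA=0x46BC2  (3 entries read)
#5 VA=0x3A05F30 (r,kernel):
  L0: frame=0x32 idx=0 entry=0x48007 [P=1 RW=1 US=1 PS=0]
  L1: frame=0x48 idx=29 entry=0x4A007 [P=1 RW=1 US=1 PS=0]
  L2: frame=0x4A idx=5 entry=0x4C007 [P=1 RW=1 US=1 PS=0]
  → PA=0x4CF30  (3 entries read)
#6 VA=0x5C3013672 (w,user):
  L0: frame=0x32 idx=23 entry=0x4E007 [P=1 RW=1 US=1 PS=0]
  L1: frame=0x4E idx=24 entry=0x4F007 [P=1 RW=1 US=1 PS=0]
  L2: frame=0x4F idx=19 entry=0x51007 [P=1 RW=1 US=1 PS=0]
  → PA=0x51672  (3 entries read)

Access #5 PA: 0x4CF30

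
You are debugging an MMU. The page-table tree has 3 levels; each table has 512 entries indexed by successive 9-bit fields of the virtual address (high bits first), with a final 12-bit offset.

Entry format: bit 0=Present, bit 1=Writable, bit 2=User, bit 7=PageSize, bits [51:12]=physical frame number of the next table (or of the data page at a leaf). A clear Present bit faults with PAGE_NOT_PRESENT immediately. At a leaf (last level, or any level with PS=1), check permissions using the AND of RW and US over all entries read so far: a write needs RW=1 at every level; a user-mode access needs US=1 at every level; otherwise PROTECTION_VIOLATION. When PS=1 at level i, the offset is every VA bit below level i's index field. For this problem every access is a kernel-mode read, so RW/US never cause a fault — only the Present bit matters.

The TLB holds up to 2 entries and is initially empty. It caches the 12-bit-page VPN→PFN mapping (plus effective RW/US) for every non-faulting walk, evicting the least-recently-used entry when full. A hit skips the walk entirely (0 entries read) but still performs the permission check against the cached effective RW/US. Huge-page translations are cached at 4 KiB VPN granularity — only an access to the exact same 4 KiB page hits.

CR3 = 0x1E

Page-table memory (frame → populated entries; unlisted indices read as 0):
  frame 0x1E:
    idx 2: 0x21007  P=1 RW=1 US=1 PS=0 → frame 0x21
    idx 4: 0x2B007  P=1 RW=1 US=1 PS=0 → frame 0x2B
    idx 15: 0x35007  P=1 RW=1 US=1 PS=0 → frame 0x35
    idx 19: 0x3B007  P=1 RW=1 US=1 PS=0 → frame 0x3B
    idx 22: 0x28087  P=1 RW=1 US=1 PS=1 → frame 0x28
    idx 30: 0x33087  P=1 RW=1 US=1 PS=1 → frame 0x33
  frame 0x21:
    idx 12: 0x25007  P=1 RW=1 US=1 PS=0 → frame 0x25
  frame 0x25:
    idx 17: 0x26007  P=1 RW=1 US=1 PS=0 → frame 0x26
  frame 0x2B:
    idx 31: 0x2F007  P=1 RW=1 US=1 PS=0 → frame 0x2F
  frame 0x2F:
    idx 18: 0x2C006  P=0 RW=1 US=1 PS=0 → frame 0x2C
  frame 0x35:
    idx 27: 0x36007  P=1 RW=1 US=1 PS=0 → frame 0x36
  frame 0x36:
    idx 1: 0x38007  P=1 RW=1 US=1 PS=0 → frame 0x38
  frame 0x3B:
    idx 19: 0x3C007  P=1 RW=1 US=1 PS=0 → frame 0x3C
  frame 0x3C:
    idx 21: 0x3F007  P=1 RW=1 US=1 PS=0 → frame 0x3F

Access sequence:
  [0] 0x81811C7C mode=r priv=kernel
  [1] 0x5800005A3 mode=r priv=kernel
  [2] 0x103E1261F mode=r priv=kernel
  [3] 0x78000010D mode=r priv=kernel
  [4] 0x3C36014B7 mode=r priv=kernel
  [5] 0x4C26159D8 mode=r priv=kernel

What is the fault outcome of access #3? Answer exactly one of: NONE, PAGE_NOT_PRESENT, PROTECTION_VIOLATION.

Walk each access:
#0 VA=0x81811C7C (r,kernel):
  L0: frame=0x1E idx=2 entry=0x21007 [P=1 RW=1 US=1 PS=0]
  L1: frame=0x21 idx=12 entry=0x25007 [P=1 RW=1 US=1 PS=0]
  L2: frame=0x25 idx=17 entry=0x26007 [P=1 RW=1 US=1 PS=0]
  ⇒ phys 0x26C7C  [3 reads]
#1 VA=0x5800005A3 (r,kernel):
  L0: frame=0x1E idx=22 entry=0x28087 [P=1 RW=1 US=1 PS=1]
  ⇒ phys 0x285A3 (huge @L0)  [1 reads]
#2 VA=0x103E1261F (r,kernel):
  L0: frame=0x1E idx=4 entry=0x2B007 [P=1 RW=1 US=1 PS=0]
  L1: frame=0x2B idx=31 entry=0x2F007 [P=1 RW=1 US=1 PS=0]
  L2: frame=0x2F idx=18 entry=0x2C006 [P=0 RW=1 US=1 PS=0]
  ✗ PAGE_NOT_PRESENT  [3 reads]
#3 VA=0x78000010D (r,kernel):
  L0: frame=0x1E idx=30 entry=0x33087 [P=1 RW=1 US=1 PS=1]
  ⇒ phys 0x3310D (huge @L0)  [1 reads]
#4 VA=0x3C36014B7 (r,kernel):
  L0: frame=0x1E idx=15 entry=0x35007 [P=1 RW=1 US=1 PS=0]
  L1: frame=0x35 idx=27 entry=0x36007 [P=1 RW=1 US=1 PS=0]
  L2: frame=0x36 idx=1 entry=0x38007 [P=1 RW=1 US=1 PS=0]
  ⇒ phys 0x384B7  [3 reads]
#5 VA=0x4C26159D8 (r,kernel):
  L0: frame=0x1E idx=19 entry=0x3B007 [P=1 RW=1 US=1 PS=0]
  L1: frame=0x3B idx=19 entry=0x3C007 [P=1 RW=1 US=1 PS=0]
  L2: frame=0x3C idx=21 entry=0x3F007 [P=1 RW=1 US=1 PS=0]
  ⇒ phys 0x3F9D8  [3 reads]

Access #3 fault: NONE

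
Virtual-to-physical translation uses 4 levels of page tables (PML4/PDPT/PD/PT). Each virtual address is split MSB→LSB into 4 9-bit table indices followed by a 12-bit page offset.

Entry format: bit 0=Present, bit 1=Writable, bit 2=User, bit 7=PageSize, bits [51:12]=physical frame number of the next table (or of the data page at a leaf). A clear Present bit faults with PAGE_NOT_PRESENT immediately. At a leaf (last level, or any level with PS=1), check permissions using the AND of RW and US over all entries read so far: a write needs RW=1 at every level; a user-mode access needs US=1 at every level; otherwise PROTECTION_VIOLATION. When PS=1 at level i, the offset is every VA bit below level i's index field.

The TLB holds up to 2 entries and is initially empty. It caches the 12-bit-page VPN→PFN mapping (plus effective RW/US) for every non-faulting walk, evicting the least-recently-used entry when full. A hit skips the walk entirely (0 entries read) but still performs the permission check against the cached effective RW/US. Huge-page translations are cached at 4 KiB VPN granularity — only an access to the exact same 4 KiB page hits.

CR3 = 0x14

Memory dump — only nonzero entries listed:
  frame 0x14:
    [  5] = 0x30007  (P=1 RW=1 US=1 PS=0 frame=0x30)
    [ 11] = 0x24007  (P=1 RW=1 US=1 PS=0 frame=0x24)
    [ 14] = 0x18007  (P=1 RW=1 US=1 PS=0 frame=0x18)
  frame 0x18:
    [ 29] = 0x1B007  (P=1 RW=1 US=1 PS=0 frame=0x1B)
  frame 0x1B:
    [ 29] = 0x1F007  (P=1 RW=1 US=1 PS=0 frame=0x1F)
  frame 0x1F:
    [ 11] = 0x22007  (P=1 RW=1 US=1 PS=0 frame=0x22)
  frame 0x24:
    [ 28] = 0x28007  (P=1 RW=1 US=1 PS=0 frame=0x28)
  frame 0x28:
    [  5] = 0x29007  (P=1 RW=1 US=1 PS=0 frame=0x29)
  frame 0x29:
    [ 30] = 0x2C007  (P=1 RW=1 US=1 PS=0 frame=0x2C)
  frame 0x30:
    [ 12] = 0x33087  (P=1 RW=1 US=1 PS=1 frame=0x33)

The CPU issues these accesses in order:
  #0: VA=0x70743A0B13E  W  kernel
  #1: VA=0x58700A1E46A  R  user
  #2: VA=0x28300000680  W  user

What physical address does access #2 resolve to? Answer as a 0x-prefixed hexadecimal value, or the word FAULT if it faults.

Trace:
#0 VA=0x70743A0B13E (w,kernel):
  L0: frame=0x14 idx=14 entry=0x18007 [P=1 RW=1 US=1 PS=0]
  L1: frame=0x18 idx=29 entry=0x1B007 [P=1 RW=1 US=1 PS=0]
  L2: frame=0x1B idx=29 entry=0x1F007 [P=1 RW=1 US=1 PS=0]
  L3: frame=0x1F idx=11 entry=0x22007 [P=1 RW=1 US=1 PS=0]
  → PA=0x2213E  (4 entries read)
#1 VA=0x58700A1E46A (r,user):
  L0: frame=0x14 idx=11 entry=0x24007 [P=1 RW=1 US=1 PS=0]
  L1: frame=0x24 idx=28 entry=0x28007 [P=1 RW=1 US=1 PS=0]
  L2: frame=0x28 idx=5 entry=0x29007 [P=1 RW=1 US=1 PS=0]
  L3: frame=0x29 idx=30 entry=0x2C007 [P=1 RW=1 US=1 PS=0]
  → PA=0x2C46A  (4 entries read)
#2 VA=0x28300000680 (w,user):
  L0: frame=0x14 idx=5 entry=0x30007 [P=1 RW=1 US=1 PS=0]
  L1: frame=0x30 idx=12 entry=0x33087 [P=1 RW=1 US=1 PS=1]
  → PA=0x33680 (huge @L1)  (2 entries read)

Access #2 PA: 0x33680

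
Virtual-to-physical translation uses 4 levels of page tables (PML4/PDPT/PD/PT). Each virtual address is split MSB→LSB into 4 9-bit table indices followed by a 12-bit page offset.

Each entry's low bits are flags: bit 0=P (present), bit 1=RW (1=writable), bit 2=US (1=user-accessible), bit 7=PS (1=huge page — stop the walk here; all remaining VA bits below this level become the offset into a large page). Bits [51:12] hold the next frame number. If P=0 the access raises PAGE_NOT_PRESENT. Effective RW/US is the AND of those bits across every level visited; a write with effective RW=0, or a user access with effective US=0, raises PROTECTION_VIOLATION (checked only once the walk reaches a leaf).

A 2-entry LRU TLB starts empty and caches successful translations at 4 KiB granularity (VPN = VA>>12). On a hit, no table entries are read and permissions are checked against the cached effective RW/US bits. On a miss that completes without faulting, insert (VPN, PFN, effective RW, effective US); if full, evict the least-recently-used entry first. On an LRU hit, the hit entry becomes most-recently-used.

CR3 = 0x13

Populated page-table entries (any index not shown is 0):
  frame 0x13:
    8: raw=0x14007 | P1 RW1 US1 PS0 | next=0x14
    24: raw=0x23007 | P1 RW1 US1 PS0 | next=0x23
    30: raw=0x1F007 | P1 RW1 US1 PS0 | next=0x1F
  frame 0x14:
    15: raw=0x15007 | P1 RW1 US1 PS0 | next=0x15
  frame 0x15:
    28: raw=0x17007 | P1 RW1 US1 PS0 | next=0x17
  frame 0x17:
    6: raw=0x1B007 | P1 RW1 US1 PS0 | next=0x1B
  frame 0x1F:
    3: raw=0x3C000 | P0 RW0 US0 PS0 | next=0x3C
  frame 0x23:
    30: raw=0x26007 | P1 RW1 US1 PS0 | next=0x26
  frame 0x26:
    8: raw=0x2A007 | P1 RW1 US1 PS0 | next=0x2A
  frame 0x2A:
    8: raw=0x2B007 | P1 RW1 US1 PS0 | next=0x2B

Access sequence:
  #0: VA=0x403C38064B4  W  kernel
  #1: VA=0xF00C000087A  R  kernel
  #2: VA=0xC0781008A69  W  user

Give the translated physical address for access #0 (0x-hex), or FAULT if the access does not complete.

Trace:
#0 VA=0x403C38064B4 (w,kernel):
  L0: frame=0x13 idx=8 entry=0x14007 [P=1 RW=1 US=1 PS=0]
  L1: frame=0x14 idx=15 entry=0x15007 [P=1 RW=1 US=1 PS=0]
  L2: frame=0x15 idx=28 entry=0x17007 [P=1 RW=1 US=1 PS=0]
  L3: frame=0x17 idx=6 entry=0x1B007 [P=1 RW=1 US=1 PS=0]
  ✓ 0x1B4B4  — 4 lookups
#1 VA=0xF00C000087A (r,kernel):
  L0: frame=0x13 idx=30 entry=0x1F007 [P=1 RW=1 US=1 PS=0]
  L1: frame=0x1F idx=3 entry=0x3C000 [P=0 RW=0 US=0 PS=0]
  ✗ PAGE_NOT_PRESENT  [2 reads]
#2 VA=0xC0781008A69 (w,user):
  L0: frame=0x13 idx=24 entry=0x23007 [P=1 RW=1 US=1 PS=0]
  L1: frame=0x23 idx=30 entry=0x26007 [P=1 RW=1 US=1 PS=0]
  L2: frame=0x26 idx=8 entry=0x2A007 [P=1 RW=1 US=1 PS=0]
  L3: frame=0x2A idx=8 entry=0x2B007 [P=1 RW=1 US=1 PS=0]
  ✓ 0x2BA69  — 4 lookups

Access #0 PA: 0x1B4B4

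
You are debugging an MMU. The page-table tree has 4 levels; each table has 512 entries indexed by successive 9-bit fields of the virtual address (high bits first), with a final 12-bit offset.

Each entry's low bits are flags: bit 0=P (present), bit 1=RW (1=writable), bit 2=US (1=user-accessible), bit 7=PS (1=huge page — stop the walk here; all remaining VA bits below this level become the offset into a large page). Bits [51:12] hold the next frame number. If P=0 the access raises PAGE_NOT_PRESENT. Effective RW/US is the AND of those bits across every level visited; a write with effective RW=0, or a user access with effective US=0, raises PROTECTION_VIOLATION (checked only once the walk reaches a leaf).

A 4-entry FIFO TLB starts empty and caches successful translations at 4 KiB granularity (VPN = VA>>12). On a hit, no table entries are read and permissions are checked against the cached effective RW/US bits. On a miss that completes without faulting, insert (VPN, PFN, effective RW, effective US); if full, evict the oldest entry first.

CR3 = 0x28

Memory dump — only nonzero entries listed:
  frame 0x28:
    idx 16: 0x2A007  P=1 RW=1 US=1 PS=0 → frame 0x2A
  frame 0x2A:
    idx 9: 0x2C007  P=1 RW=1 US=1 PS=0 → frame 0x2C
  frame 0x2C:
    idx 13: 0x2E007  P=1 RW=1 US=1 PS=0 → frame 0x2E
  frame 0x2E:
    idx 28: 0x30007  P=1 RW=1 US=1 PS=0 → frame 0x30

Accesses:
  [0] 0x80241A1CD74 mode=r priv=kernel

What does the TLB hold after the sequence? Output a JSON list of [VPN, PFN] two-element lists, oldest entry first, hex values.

Trace:
#0 VA=0x80241A1CD74 (r,kernel):
  [0] read 0x28 idx=16: raw=0x2A007 flags P=1 W=1 U=1 S=0
  [1] read 0x2A idx=9: raw=0x2C007 flags P=1 W=1 U=1 S=0
  [2] read 0x2C idx=13: raw=0x2E007 flags P=1 W=1 U=1 S=0
  [3] read 0x2E idx=28: raw=0x30007 flags P=1 W=1 U=1 S=0
  ⇒ phys 0x30D74  [4 reads]

TLB: [["0x80241A1C", "0x30"]]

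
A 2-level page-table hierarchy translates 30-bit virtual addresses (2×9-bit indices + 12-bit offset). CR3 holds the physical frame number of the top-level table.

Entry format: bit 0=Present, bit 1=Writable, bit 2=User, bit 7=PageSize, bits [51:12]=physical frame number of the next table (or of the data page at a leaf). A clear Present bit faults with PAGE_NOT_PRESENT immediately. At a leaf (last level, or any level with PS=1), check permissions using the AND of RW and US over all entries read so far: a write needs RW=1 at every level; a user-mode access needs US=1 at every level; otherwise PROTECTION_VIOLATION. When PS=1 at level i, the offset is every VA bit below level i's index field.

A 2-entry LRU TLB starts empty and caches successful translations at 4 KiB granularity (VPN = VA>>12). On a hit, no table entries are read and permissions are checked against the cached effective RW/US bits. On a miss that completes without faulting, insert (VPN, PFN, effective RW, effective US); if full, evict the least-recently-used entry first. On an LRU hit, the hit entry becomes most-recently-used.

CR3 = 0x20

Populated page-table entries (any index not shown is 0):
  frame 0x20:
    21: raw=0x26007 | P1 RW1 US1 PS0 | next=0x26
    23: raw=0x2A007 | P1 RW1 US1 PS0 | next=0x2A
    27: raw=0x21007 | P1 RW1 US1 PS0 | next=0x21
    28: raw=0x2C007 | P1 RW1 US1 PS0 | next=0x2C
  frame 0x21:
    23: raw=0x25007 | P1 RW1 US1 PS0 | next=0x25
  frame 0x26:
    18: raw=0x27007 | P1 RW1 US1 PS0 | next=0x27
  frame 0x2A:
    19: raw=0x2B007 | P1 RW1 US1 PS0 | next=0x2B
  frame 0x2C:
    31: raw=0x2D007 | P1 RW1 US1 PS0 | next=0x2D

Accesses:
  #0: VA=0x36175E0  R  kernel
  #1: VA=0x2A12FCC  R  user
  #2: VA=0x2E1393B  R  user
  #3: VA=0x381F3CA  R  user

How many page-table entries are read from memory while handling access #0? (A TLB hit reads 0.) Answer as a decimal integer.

Per-access translation:
#0 VA=0x36175E0 (r,kernel):
  L0 @0x20[27] → 0x21007  P=1,RW=1,US=1,PS=0
  L1 @0x21[23] → 0x25007  P=1,RW=1,US=1,PS=0
  ⇒ phys 0x255E0  [2 reads]
#1 VA=0x2A12FCC (r,user):
  L0 @0x20[21] → 0x26007  P=1,RW=1,US=1,PS=0
  L1 @0x26[18] → 0x27007  P=1,RW=1,US=1,PS=0
  ⇒ phys 0x27FCC  [2 reads]
#2 VA=0x2E1393B (r,user):
  L0 @0x20[23] → 0x2A007  P=1,RW=1,US=1,PS=0
  L1 @0x2A[19] → 0x2B007  P=1,RW=1,US=1,PS=0
  ⇒ phys 0x2B93B  [2 reads]
#3 VA=0x381F3CA (r,user):
  L0 @0x20[28] → 0x2C007  P=1,RW=1,US=1,PS=0
  L1 @0x2C[31] → 0x2D007  P=1,RW=1,US=1,PS=0
  ⇒ phys 0x2D3CA  [2 reads]

Entries read for #0: 2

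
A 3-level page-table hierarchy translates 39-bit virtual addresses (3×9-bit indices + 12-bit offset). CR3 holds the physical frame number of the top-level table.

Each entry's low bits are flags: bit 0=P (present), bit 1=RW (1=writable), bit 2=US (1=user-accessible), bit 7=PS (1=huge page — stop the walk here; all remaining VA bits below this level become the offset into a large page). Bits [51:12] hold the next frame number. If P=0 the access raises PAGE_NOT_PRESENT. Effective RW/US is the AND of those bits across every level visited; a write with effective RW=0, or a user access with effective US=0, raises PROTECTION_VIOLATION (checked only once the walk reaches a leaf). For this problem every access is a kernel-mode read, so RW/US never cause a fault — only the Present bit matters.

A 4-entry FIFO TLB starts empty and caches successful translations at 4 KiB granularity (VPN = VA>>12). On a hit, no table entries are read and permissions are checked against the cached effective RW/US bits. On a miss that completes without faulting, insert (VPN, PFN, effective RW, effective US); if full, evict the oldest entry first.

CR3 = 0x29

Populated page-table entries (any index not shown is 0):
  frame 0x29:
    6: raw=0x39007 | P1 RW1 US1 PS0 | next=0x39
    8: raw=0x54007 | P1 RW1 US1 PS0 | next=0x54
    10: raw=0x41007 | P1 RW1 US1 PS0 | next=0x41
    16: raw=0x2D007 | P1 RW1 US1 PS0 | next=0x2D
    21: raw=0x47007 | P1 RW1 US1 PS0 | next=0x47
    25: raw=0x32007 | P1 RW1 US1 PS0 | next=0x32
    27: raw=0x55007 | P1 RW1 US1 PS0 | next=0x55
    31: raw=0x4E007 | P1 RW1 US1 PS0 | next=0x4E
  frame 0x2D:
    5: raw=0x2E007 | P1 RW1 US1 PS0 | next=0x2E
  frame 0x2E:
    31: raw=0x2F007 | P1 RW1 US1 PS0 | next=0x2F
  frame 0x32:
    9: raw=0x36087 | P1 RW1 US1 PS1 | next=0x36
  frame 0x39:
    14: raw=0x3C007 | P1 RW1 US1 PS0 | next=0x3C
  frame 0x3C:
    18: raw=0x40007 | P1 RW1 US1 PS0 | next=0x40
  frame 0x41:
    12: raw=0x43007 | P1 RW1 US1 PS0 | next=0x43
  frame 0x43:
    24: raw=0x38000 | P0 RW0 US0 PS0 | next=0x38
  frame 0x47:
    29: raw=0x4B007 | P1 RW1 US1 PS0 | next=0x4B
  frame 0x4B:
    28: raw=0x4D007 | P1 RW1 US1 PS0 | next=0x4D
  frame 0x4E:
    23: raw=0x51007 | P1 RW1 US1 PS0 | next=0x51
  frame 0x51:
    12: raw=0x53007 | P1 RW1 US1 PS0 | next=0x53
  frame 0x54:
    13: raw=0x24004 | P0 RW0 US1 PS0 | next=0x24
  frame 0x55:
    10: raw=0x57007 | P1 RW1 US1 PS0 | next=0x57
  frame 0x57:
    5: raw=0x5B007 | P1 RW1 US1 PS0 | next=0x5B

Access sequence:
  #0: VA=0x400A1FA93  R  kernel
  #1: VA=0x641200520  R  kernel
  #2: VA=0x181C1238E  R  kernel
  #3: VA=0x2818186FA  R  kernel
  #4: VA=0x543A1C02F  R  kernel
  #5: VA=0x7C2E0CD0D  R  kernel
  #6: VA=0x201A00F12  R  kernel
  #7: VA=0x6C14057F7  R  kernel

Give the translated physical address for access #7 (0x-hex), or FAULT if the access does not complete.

Walk each access:
#0 VA=0x400A1FA93 (r,kernel):
  L0 @0x29[16] → 0x2D007  P=1,RW=1,US=1,PS=0
  L1 @0x2D[5] → 0x2E007  P=1,RW=1,US=1,PS=0
  L2 @0x2E[31] → 0x2F007  P=1,RW=1,US=1,PS=0
  ✓ 0x2FA93  — 3 lookups
#1 VA=0x641200520 (r,kernel):
  L0 @0x29[25] → 0x32007  P=1,RW=1,US=1,PS=0
  L1 @0x32[9] → 0x36087  P=1,RW=1,US=1,PS=1
  ✓ 0x36520 (huge @L1)  — 2 lookups
#2 VA=0x181C1238E (r,kernel):
  L0 @0x29[6] → 0x39007  P=1,RW=1,US=1,PS=0
  L1 @0x39[14] → 0x3C007  P=1,RW=1,US=1,PS=0
  L2 @0x3C[18] → 0x40007  P=1,RW=1,US=1,PS=0
  ✓ 0x4038E  — 3 lookups
#3 VA=0x2818186FA (r,kernel):
  L0 @0x29[10] → 0x41007  P=1,RW=1,US=1,PS=0
  L1 @0x41[12] → 0x43007  P=1,RW=1,US=1,PS=0
  L2 @0x43[24] → 0x38000  P=0,RW=0,US=0,PS=0
  ⇒ fault: PAGE_NOT_PRESENT  — 3 lookups
#4 VA=0x543A1C02F (r,kernel):
  L0 @0x29[21] → 0x47007  P=1,RW=1,US=1,PS=0
  L1 @0x47[29] → 0x4B007  P=1,RW=1,US=1,PS=0
  L2 @0x4B[28] → 0x4D007  P=1,RW=1,US=1,PS=0
  ✓ 0x4D02F  — 3 lookups
#5 VA=0x7C2E0CD0D (r,kernel):
  L0 @0x29[31] → 0x4E007  P=1,RW=1,US=1,PS=0
  L1 @0x4E[23] → 0x51007  P=1,RW=1,US=1,PS=0
  L2 @0x51[12] → 0x53007  P=1,RW=1,US=1,PS=0
  ✓ 0x53D0D  — 3 lookups
#6 VA=0x201A00F12 (r,kernel):
  L0 @0x29[8] → 0x54007  P=1,RW=1,US=1,PS=0
  L1 @0x54[13] → 0x24004  P=0,RW=0,US=1,PS=0
  ⇒ fault: PAGE_NOT_PRESENT  — 2 lookups
#7 VA=0x6C14057F7 (r,kernel):
  L0 @0x29[27] → 0x55007  P=1,RW=1,US=1,PS=0
  L1 @0x55[10] → 0x57007  P=1,RW=1,US=1,PS=0
  L2 @0x57[5] → 0x5B007  P=1,RW=1,US=1,PS=0
  ✓ 0x5B7F7  — 3 lookups

Access #7 PA: 0x5B7F7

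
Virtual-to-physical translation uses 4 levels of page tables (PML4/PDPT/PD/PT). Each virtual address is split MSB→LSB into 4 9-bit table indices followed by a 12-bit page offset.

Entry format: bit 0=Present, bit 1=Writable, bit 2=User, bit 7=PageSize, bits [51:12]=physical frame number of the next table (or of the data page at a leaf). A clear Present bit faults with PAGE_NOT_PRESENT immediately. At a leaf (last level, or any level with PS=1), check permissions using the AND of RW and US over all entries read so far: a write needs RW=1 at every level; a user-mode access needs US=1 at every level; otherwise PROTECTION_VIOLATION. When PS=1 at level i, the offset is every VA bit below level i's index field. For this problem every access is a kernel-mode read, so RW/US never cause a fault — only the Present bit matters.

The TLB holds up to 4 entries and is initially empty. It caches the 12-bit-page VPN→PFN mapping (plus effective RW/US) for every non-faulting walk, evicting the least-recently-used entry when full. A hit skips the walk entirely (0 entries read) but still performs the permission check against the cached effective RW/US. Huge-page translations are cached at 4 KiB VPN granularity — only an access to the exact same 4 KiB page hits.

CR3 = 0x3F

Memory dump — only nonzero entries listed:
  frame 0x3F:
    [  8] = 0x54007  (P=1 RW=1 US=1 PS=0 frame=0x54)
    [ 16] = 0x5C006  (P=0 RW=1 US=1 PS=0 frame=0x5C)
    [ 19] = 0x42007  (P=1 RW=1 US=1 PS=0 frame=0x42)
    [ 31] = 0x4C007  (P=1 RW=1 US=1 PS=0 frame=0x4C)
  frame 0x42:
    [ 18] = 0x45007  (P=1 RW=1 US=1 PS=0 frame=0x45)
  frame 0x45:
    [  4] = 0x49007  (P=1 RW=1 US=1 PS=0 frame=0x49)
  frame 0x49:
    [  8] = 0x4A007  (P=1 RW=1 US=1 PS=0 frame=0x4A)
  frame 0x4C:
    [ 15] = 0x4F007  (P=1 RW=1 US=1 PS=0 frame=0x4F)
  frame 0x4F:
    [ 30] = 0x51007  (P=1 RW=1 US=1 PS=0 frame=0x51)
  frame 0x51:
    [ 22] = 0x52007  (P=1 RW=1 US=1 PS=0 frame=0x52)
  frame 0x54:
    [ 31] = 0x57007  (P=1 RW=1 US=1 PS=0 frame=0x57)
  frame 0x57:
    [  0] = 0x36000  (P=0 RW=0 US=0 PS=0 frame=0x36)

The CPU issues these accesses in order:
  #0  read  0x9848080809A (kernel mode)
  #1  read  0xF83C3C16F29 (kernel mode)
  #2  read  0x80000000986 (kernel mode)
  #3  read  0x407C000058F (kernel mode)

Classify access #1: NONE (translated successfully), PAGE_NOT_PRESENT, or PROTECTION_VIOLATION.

Walk each access:
#0 VA=0x9848080809A (r,kernel):
  L0: frame=0x3F idx=19 entry=0x42007 [P=1 RW=1 US=1 PS=0]
  L1: frame=0x42 idx=18 entry=0x45007 [P=1 RW=1 US=1 PS=0]
  L2: frame=0x45 idx=4 entry=0x49007 [P=1 RW=1 US=1 PS=0]
  L3: frame=0x49 idx=8 entry=0x4A007 [P=1 RW=1 US=1 PS=0]
  ⇒ phys 0x4A09A  [4 reads]
#1 VA=0xF83C3C16F29 (r,kernel):
  L0: frame=0x3F idx=31 entry=0x4C007 [P=1 RW=1 US=1 PS=0]
  L1: frame=0x4C idx=15 entry=0x4F007 [P=1 RW=1 US=1 PS=0]
  L2: frame=0x4F idx=30 entry=0x51007 [P=1 RW=1 US=1 PS=0]
  L3: frame=0x51 idx=22 entry=0x52007 [P=1 RW=1 US=1 PS=0]
  ⇒ phys 0x52F29  [4 reads]
#2 VA=0x80000000986 (r,kernel):
  L0: frame=0x3F idx=16 entry=0x5C006 [P=0 RW=1 US=1 PS=0]
  ⇒ fault: PAGE_NOT_PRESENT  — 1 lookups
#3 VA=0x407C000058F (r,kernel):
  L0: frame=0x3F idx=8 entry=0x54007 [P=1 RW=1 US=1 PS=0]
  L1: frame=0x54 idx=31 entry=0x57007 [P=1 RW=1 US=1 PS=0]
  L2: frame=0x57 idx=0 entry=0x36000 [P=0 RW=0 US=0 PS=0]
  ⇒ fault: PAGE_NOT_PRESENT  — 3 lookups

Access #1 fault: NONE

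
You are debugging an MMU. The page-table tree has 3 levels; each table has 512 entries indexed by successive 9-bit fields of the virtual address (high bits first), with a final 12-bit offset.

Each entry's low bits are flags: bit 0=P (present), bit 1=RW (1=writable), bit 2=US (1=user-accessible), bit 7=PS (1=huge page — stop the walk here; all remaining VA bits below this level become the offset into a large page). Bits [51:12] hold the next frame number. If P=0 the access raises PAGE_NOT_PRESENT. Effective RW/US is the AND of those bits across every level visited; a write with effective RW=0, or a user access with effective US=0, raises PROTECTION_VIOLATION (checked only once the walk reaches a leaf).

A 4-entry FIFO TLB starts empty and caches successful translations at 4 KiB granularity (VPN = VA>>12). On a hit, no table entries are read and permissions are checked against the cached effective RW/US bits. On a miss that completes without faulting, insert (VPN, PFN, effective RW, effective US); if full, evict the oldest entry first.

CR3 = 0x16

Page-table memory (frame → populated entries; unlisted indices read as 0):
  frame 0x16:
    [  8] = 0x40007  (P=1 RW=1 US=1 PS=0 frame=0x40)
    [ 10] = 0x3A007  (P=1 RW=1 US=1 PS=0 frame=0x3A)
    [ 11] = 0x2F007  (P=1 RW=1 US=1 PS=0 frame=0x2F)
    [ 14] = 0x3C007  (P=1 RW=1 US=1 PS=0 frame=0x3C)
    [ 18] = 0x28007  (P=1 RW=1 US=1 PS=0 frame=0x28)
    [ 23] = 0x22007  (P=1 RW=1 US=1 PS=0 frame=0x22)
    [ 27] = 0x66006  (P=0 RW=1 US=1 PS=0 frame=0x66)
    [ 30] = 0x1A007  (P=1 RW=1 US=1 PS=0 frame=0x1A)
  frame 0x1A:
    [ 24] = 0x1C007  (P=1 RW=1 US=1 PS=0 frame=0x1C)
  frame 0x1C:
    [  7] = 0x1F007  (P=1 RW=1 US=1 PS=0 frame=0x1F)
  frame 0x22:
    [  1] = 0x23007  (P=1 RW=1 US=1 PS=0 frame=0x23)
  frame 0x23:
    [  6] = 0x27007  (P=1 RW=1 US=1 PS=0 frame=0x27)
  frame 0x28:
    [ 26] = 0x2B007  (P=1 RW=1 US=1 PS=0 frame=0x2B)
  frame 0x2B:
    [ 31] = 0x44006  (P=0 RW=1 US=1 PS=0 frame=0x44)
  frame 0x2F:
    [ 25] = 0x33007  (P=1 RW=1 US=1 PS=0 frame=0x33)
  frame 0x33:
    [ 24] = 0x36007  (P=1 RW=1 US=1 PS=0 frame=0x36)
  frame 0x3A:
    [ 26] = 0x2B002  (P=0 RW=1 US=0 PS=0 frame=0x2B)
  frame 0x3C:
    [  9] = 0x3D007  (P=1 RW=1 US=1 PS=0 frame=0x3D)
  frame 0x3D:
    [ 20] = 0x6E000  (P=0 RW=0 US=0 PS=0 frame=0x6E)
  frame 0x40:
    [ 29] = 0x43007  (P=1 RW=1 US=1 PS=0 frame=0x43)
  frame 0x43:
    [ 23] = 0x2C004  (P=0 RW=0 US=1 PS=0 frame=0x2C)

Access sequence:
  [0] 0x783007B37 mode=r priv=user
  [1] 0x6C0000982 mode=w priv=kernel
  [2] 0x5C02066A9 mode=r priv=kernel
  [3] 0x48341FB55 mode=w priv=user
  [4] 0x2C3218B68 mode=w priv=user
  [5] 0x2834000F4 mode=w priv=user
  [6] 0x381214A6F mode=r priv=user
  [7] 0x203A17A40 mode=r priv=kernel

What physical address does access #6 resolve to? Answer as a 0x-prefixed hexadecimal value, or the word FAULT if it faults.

Walk each access:
#0 VA=0x783007B37 (r,user):
  [0] read 0x16 idx=30: raw=0x1A007 flags P=1 W=1 U=1 S=0
  [1] read 0x1A idx=24: raw=0x1C007 flags P=1 W=1 U=1 S=0
  [2] read 0x1C idx=7: raw=0x1F007 flags P=1 W=1 U=1 S=0
  → PA=0x1FB37  (3 entries read)
#1 VA=0x6C0000982 (w,kernel):
  [0] read 0x16 idx=27: raw=0x66006 flags P=0 W=1 U=1 S=0
  → PAGE_NOT_PRESENT  (1 entries read)
#2 VA=0x5C02066A9 (r,kernel):
  [0] read 0x16 idx=23: raw=0x22007 flags P=1 W=1 U=1 S=0
  [1] read 0x22 idx=1: raw=0x23007 flags P=1 W=1 U=1 S=0
  [2] read 0x23 idx=6: raw=0x27007 flags P=1 W=1 U=1 S=0
  → PA=0x276A9  (3 entries read)
#3 VA=0x48341FB55 (w,user):
  [0] read 0x16 idx=18: raw=0x28007 flags P=1 W=1 U=1 S=0
  [1] read 0x28 idx=26: raw=0x2B007 flags P=1 W=1 U=1 S=0
  [2] read 0x2B idx=31: raw=0x44006 flags P=0 W=1 U=1 S=0
  → PAGE_NOT_PRESENT  (3 entries read)
#4 VA=0x2C3218B68 (w,user):
  [0] read 0x16 idx=11: raw=0x2F007 flags P=1 W=1 U=1 S=0
  [1] read 0x2F idx=25: raw=0x33007 flags P=1 W=1 U=1 S=0
  [2] read 0x33 idx=24: raw=0x36007 flags P=1 W=1 U=1 S=0
  → PA=0x36B68  (3 entries read)
#5 VA=0x2834000F4 (w,user):
  [0] read 0x16 idx=10: raw=0x3A007 flags P=1 W=1 U=1 S=0
  [1] read 0x3A idx=26: raw=0x2B002 flags P=0 W=1 U=0 S=0
  → PAGE_NOT_PRESENT  (2 entries read)
#6 VA=0x381214A6F (r,user):
  [0] read 0x16 idx=14: raw=0x3C007 flags P=1 W=1 U=1 S=0
  [1] read 0x3C idx=9: raw=0x3D007 flags P=1 W=1 U=1 S=0
  [2] read 0x3D idx=20: raw=0x6E000 flags P=0 W=0 U=0 S=0
  → PAGE_NOT_PRESENT  (3 entries read)
#7 VA=0x203A17A40 (r,kernel):
  [0] read 0x16 idx=8: raw=0x40007 flags P=1 W=1 U=1 S=0
  [1] read 0x40 idx=29: raw=0x43007 flags P=1 W=1 U=1 S=0
  [2] read 0x43 idx=23: raw=0x2C004 flags P=0 W=0 U=1 S=0
  → PAGE_NOT_PRESENT  (3 entries read)

Access #6 PA: FAULT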